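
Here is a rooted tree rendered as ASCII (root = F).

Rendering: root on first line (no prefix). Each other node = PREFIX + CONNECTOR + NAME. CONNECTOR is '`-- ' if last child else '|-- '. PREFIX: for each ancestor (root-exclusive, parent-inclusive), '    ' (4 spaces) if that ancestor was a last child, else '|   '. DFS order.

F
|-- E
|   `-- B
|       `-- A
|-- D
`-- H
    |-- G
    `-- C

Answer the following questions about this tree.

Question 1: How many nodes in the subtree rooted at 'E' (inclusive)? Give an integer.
Subtree rooted at E contains: A, B, E
Count = 3

Answer: 3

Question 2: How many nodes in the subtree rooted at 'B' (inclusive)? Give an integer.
Answer: 2

Derivation:
Subtree rooted at B contains: A, B
Count = 2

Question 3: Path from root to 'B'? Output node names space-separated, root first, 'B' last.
Walk down from root: F -> E -> B

Answer: F E B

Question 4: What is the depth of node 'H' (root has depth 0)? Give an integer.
Answer: 1

Derivation:
Path from root to H: F -> H
Depth = number of edges = 1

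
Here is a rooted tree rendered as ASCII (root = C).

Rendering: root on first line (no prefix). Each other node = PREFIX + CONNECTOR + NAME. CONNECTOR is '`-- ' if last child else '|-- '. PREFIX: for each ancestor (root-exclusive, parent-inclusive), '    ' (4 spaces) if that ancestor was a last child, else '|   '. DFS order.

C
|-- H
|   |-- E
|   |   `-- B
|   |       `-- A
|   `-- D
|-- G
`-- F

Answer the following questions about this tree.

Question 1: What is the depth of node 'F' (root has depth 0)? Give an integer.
Answer: 1

Derivation:
Path from root to F: C -> F
Depth = number of edges = 1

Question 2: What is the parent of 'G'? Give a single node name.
Scan adjacency: G appears as child of C

Answer: C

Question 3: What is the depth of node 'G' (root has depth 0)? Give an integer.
Path from root to G: C -> G
Depth = number of edges = 1

Answer: 1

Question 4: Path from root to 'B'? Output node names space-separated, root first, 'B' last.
Walk down from root: C -> H -> E -> B

Answer: C H E B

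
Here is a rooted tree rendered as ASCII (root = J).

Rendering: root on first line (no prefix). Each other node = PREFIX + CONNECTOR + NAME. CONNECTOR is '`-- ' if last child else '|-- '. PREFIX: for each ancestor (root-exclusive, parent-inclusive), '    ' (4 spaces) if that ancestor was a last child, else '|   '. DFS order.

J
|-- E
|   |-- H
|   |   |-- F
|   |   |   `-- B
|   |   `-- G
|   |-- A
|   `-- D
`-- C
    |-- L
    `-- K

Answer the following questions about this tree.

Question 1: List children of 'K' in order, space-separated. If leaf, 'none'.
Answer: none

Derivation:
Node K's children (from adjacency): (leaf)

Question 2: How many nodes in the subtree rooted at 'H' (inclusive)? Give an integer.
Answer: 4

Derivation:
Subtree rooted at H contains: B, F, G, H
Count = 4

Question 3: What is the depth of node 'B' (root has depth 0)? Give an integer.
Path from root to B: J -> E -> H -> F -> B
Depth = number of edges = 4

Answer: 4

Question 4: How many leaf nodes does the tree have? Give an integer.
Answer: 6

Derivation:
Leaves (nodes with no children): A, B, D, G, K, L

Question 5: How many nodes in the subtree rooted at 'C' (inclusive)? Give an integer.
Subtree rooted at C contains: C, K, L
Count = 3

Answer: 3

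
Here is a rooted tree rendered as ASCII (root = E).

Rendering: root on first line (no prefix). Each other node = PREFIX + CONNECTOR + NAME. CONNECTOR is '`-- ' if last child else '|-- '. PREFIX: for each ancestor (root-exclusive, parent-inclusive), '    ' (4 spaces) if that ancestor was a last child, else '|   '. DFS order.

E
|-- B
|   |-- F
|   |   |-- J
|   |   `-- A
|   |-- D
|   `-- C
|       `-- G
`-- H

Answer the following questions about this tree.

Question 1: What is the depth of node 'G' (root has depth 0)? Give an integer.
Path from root to G: E -> B -> C -> G
Depth = number of edges = 3

Answer: 3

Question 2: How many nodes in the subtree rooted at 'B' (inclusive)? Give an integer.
Subtree rooted at B contains: A, B, C, D, F, G, J
Count = 7

Answer: 7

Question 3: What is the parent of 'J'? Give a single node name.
Scan adjacency: J appears as child of F

Answer: F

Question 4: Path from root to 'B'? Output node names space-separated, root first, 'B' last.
Walk down from root: E -> B

Answer: E B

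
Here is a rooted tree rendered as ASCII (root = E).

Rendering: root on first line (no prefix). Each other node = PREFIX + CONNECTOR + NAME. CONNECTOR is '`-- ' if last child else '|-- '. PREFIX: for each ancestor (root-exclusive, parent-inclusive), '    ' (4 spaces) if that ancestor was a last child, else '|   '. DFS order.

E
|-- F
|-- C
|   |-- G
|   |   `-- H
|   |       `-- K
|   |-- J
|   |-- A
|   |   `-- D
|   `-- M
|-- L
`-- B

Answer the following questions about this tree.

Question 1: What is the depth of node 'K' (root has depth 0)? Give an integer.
Path from root to K: E -> C -> G -> H -> K
Depth = number of edges = 4

Answer: 4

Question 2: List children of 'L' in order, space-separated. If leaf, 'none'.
Answer: none

Derivation:
Node L's children (from adjacency): (leaf)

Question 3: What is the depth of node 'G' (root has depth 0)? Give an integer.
Answer: 2

Derivation:
Path from root to G: E -> C -> G
Depth = number of edges = 2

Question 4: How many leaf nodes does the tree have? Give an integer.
Answer: 7

Derivation:
Leaves (nodes with no children): B, D, F, J, K, L, M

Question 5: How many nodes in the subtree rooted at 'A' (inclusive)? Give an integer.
Answer: 2

Derivation:
Subtree rooted at A contains: A, D
Count = 2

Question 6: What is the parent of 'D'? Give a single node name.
Answer: A

Derivation:
Scan adjacency: D appears as child of A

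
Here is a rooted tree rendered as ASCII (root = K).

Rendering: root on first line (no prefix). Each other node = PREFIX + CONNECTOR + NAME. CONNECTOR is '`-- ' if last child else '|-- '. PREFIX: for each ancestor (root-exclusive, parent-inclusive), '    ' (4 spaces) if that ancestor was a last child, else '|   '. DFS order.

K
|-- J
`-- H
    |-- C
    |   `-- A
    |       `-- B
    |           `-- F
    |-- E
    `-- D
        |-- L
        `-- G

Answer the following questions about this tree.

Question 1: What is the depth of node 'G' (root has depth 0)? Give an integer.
Path from root to G: K -> H -> D -> G
Depth = number of edges = 3

Answer: 3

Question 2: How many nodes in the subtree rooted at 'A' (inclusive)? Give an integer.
Answer: 3

Derivation:
Subtree rooted at A contains: A, B, F
Count = 3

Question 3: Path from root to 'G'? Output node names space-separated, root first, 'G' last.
Answer: K H D G

Derivation:
Walk down from root: K -> H -> D -> G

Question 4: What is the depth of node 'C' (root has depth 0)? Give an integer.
Answer: 2

Derivation:
Path from root to C: K -> H -> C
Depth = number of edges = 2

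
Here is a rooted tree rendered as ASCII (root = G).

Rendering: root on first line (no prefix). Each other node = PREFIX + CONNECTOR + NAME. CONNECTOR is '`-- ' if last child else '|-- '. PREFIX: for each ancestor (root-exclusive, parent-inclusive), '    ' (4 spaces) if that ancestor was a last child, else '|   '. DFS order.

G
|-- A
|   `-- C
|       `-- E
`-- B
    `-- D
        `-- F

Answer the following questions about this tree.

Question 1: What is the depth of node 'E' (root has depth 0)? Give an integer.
Path from root to E: G -> A -> C -> E
Depth = number of edges = 3

Answer: 3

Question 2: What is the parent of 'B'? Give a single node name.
Scan adjacency: B appears as child of G

Answer: G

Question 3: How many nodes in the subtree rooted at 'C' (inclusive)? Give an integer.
Answer: 2

Derivation:
Subtree rooted at C contains: C, E
Count = 2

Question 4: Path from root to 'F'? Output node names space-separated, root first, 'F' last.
Walk down from root: G -> B -> D -> F

Answer: G B D F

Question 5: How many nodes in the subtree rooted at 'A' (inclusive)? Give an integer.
Answer: 3

Derivation:
Subtree rooted at A contains: A, C, E
Count = 3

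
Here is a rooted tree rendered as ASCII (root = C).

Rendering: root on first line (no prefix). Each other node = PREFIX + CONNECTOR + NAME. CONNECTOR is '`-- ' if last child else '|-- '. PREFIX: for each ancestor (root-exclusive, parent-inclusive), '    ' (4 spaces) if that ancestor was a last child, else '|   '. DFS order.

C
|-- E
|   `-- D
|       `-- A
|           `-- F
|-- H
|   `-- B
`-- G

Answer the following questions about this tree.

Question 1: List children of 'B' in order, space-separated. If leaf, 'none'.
Node B's children (from adjacency): (leaf)

Answer: none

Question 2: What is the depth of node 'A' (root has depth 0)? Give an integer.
Answer: 3

Derivation:
Path from root to A: C -> E -> D -> A
Depth = number of edges = 3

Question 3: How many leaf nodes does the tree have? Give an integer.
Leaves (nodes with no children): B, F, G

Answer: 3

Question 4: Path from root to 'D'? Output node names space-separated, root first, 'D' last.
Answer: C E D

Derivation:
Walk down from root: C -> E -> D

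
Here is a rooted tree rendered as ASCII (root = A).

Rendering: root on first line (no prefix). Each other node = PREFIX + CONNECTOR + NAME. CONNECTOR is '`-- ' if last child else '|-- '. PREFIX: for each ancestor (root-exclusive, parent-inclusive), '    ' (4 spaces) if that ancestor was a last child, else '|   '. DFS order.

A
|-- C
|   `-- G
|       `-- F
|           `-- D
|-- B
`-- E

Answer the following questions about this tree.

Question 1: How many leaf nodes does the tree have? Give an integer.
Answer: 3

Derivation:
Leaves (nodes with no children): B, D, E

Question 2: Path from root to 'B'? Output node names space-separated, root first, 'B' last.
Answer: A B

Derivation:
Walk down from root: A -> B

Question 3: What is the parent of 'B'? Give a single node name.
Answer: A

Derivation:
Scan adjacency: B appears as child of A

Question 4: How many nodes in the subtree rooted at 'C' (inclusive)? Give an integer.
Answer: 4

Derivation:
Subtree rooted at C contains: C, D, F, G
Count = 4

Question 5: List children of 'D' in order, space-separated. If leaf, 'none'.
Answer: none

Derivation:
Node D's children (from adjacency): (leaf)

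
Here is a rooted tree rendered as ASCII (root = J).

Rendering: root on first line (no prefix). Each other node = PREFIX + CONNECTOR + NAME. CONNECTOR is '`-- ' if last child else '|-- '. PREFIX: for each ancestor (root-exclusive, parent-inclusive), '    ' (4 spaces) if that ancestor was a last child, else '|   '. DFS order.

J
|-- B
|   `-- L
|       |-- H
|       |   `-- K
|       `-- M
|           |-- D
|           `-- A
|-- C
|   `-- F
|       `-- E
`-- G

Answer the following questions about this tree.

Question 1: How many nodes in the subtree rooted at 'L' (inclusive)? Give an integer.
Subtree rooted at L contains: A, D, H, K, L, M
Count = 6

Answer: 6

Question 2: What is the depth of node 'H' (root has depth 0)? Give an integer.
Answer: 3

Derivation:
Path from root to H: J -> B -> L -> H
Depth = number of edges = 3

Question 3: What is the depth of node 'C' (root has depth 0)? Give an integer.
Answer: 1

Derivation:
Path from root to C: J -> C
Depth = number of edges = 1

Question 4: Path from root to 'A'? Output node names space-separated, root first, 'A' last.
Walk down from root: J -> B -> L -> M -> A

Answer: J B L M A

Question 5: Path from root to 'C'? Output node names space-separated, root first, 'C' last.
Answer: J C

Derivation:
Walk down from root: J -> C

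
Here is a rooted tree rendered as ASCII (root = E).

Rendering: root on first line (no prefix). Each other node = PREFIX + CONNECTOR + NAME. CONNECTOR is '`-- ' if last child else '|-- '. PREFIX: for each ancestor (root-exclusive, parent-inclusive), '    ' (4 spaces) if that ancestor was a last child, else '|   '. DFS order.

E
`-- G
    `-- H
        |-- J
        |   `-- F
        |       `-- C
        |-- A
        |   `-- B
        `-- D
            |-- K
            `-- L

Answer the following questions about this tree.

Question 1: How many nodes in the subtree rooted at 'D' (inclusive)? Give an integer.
Answer: 3

Derivation:
Subtree rooted at D contains: D, K, L
Count = 3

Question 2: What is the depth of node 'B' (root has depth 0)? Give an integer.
Answer: 4

Derivation:
Path from root to B: E -> G -> H -> A -> B
Depth = number of edges = 4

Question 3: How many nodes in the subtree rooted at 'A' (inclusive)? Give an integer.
Answer: 2

Derivation:
Subtree rooted at A contains: A, B
Count = 2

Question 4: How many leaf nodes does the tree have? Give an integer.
Answer: 4

Derivation:
Leaves (nodes with no children): B, C, K, L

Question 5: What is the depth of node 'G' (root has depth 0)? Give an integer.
Path from root to G: E -> G
Depth = number of edges = 1

Answer: 1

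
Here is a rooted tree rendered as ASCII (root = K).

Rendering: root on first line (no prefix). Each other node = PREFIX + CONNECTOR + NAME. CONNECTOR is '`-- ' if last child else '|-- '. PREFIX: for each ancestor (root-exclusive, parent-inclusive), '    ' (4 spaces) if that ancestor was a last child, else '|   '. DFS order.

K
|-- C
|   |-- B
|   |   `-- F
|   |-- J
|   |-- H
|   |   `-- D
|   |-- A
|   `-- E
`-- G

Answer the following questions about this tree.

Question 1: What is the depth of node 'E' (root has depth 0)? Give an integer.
Answer: 2

Derivation:
Path from root to E: K -> C -> E
Depth = number of edges = 2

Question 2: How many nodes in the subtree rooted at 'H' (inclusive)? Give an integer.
Subtree rooted at H contains: D, H
Count = 2

Answer: 2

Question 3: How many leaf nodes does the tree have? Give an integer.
Leaves (nodes with no children): A, D, E, F, G, J

Answer: 6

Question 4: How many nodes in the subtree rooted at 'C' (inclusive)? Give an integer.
Answer: 8

Derivation:
Subtree rooted at C contains: A, B, C, D, E, F, H, J
Count = 8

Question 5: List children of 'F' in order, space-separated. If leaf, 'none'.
Answer: none

Derivation:
Node F's children (from adjacency): (leaf)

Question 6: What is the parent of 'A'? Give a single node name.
Scan adjacency: A appears as child of C

Answer: C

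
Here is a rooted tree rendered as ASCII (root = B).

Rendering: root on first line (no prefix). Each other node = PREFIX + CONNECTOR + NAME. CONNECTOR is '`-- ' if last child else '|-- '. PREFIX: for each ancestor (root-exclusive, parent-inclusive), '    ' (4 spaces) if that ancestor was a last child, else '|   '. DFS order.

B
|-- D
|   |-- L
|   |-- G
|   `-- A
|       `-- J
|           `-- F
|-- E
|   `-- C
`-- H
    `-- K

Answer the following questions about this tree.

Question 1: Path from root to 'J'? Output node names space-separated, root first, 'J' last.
Answer: B D A J

Derivation:
Walk down from root: B -> D -> A -> J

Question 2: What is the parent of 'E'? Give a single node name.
Answer: B

Derivation:
Scan adjacency: E appears as child of B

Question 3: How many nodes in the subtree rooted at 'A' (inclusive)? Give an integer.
Subtree rooted at A contains: A, F, J
Count = 3

Answer: 3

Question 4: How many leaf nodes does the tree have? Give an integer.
Answer: 5

Derivation:
Leaves (nodes with no children): C, F, G, K, L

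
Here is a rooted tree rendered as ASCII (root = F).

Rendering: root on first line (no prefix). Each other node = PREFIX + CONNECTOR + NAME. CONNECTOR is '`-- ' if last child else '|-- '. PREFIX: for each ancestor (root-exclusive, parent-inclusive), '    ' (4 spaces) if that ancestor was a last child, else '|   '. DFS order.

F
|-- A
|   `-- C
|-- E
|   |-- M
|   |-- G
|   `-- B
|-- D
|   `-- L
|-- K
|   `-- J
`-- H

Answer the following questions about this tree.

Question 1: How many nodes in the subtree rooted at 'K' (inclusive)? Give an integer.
Answer: 2

Derivation:
Subtree rooted at K contains: J, K
Count = 2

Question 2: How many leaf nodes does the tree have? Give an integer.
Leaves (nodes with no children): B, C, G, H, J, L, M

Answer: 7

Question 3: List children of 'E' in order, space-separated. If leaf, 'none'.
Node E's children (from adjacency): M, G, B

Answer: M G B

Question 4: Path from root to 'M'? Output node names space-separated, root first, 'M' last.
Walk down from root: F -> E -> M

Answer: F E M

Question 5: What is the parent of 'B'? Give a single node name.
Scan adjacency: B appears as child of E

Answer: E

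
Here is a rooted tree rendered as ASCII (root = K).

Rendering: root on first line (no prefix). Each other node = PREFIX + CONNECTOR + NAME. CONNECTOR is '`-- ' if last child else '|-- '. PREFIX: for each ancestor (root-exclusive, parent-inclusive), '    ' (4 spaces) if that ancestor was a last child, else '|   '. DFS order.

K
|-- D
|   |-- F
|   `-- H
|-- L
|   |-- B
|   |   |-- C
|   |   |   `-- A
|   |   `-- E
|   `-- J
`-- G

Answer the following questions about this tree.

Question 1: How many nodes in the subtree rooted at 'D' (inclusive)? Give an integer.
Subtree rooted at D contains: D, F, H
Count = 3

Answer: 3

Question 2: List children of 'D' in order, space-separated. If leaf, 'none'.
Answer: F H

Derivation:
Node D's children (from adjacency): F, H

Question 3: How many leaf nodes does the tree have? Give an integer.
Leaves (nodes with no children): A, E, F, G, H, J

Answer: 6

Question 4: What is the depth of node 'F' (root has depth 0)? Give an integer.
Answer: 2

Derivation:
Path from root to F: K -> D -> F
Depth = number of edges = 2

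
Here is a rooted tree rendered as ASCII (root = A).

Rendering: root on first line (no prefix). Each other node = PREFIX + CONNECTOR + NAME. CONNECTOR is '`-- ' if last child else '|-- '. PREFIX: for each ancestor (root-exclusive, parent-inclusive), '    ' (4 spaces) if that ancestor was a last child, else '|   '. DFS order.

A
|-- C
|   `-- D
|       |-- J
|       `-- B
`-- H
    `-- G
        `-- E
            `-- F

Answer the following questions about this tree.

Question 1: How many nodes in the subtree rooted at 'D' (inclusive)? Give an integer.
Answer: 3

Derivation:
Subtree rooted at D contains: B, D, J
Count = 3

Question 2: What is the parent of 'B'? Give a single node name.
Scan adjacency: B appears as child of D

Answer: D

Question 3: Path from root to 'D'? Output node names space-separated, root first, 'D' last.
Answer: A C D

Derivation:
Walk down from root: A -> C -> D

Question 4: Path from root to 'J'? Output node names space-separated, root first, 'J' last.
Answer: A C D J

Derivation:
Walk down from root: A -> C -> D -> J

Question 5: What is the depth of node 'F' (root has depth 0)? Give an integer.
Answer: 4

Derivation:
Path from root to F: A -> H -> G -> E -> F
Depth = number of edges = 4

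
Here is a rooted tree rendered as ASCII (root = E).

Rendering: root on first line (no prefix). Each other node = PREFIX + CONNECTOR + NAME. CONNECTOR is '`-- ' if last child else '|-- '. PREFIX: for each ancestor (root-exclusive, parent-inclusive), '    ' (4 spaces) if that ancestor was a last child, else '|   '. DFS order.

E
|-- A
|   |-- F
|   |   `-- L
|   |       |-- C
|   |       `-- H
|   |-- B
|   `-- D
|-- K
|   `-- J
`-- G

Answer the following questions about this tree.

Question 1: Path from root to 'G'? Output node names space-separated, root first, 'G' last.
Walk down from root: E -> G

Answer: E G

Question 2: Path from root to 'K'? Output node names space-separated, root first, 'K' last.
Walk down from root: E -> K

Answer: E K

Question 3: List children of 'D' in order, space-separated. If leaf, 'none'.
Node D's children (from adjacency): (leaf)

Answer: none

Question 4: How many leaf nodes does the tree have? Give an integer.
Answer: 6

Derivation:
Leaves (nodes with no children): B, C, D, G, H, J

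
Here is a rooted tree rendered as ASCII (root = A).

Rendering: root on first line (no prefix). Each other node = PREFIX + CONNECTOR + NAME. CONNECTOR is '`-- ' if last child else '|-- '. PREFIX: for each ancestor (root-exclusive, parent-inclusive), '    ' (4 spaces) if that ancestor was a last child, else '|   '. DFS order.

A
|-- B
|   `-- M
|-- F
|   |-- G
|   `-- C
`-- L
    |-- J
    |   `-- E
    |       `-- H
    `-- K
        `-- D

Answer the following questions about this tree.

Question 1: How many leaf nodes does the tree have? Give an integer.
Leaves (nodes with no children): C, D, G, H, M

Answer: 5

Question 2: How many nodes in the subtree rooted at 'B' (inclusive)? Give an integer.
Subtree rooted at B contains: B, M
Count = 2

Answer: 2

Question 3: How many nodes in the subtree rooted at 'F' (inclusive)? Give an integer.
Answer: 3

Derivation:
Subtree rooted at F contains: C, F, G
Count = 3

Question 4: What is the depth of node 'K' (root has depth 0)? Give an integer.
Path from root to K: A -> L -> K
Depth = number of edges = 2

Answer: 2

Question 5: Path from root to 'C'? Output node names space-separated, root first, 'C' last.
Answer: A F C

Derivation:
Walk down from root: A -> F -> C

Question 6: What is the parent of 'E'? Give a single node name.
Scan adjacency: E appears as child of J

Answer: J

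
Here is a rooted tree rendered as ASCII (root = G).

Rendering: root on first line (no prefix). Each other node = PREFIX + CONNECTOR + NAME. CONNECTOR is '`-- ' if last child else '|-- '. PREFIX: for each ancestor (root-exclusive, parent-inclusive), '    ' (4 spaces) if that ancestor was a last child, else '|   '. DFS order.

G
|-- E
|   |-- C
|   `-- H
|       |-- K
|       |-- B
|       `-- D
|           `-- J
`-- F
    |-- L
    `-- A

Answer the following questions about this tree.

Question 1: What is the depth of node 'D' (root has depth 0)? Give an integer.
Path from root to D: G -> E -> H -> D
Depth = number of edges = 3

Answer: 3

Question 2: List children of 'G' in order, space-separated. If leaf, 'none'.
Answer: E F

Derivation:
Node G's children (from adjacency): E, F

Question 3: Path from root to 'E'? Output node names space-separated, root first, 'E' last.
Walk down from root: G -> E

Answer: G E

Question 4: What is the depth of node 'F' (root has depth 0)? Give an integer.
Path from root to F: G -> F
Depth = number of edges = 1

Answer: 1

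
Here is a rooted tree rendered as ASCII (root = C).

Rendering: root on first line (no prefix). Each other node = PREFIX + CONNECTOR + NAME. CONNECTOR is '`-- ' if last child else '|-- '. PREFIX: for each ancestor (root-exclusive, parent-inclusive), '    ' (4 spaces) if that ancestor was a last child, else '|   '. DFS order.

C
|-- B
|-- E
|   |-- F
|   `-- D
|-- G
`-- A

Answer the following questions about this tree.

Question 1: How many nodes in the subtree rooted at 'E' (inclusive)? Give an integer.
Subtree rooted at E contains: D, E, F
Count = 3

Answer: 3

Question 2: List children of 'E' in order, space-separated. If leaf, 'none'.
Answer: F D

Derivation:
Node E's children (from adjacency): F, D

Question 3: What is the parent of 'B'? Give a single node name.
Answer: C

Derivation:
Scan adjacency: B appears as child of C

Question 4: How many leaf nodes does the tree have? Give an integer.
Leaves (nodes with no children): A, B, D, F, G

Answer: 5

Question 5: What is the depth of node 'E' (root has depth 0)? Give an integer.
Answer: 1

Derivation:
Path from root to E: C -> E
Depth = number of edges = 1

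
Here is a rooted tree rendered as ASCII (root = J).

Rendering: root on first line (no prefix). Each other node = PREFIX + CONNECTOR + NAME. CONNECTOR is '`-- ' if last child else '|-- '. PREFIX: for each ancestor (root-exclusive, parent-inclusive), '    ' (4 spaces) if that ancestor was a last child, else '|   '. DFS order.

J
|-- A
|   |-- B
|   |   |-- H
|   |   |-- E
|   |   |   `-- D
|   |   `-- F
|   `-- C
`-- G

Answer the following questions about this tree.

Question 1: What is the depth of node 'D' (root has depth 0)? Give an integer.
Answer: 4

Derivation:
Path from root to D: J -> A -> B -> E -> D
Depth = number of edges = 4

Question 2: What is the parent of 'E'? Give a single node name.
Answer: B

Derivation:
Scan adjacency: E appears as child of B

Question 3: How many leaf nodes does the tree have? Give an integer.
Answer: 5

Derivation:
Leaves (nodes with no children): C, D, F, G, H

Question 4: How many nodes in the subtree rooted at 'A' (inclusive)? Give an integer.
Subtree rooted at A contains: A, B, C, D, E, F, H
Count = 7

Answer: 7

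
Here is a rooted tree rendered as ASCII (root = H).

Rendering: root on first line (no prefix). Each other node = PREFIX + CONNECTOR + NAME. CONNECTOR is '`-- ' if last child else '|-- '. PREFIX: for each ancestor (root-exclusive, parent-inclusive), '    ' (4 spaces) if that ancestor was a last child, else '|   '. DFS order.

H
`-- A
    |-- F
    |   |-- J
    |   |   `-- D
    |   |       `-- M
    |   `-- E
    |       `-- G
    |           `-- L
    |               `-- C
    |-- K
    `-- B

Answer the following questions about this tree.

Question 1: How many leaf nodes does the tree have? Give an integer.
Answer: 4

Derivation:
Leaves (nodes with no children): B, C, K, M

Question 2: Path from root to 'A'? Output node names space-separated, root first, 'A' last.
Answer: H A

Derivation:
Walk down from root: H -> A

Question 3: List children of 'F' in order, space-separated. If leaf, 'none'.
Answer: J E

Derivation:
Node F's children (from adjacency): J, E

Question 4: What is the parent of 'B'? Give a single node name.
Scan adjacency: B appears as child of A

Answer: A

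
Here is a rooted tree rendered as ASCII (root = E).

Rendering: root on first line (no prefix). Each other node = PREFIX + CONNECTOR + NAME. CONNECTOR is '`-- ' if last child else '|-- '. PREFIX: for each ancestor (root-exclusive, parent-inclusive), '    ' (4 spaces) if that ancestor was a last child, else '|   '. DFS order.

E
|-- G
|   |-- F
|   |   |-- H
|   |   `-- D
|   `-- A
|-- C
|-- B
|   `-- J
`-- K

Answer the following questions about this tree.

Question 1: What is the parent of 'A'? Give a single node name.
Scan adjacency: A appears as child of G

Answer: G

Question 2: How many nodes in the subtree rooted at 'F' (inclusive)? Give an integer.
Subtree rooted at F contains: D, F, H
Count = 3

Answer: 3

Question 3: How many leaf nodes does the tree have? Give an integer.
Leaves (nodes with no children): A, C, D, H, J, K

Answer: 6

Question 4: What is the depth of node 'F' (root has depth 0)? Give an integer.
Answer: 2

Derivation:
Path from root to F: E -> G -> F
Depth = number of edges = 2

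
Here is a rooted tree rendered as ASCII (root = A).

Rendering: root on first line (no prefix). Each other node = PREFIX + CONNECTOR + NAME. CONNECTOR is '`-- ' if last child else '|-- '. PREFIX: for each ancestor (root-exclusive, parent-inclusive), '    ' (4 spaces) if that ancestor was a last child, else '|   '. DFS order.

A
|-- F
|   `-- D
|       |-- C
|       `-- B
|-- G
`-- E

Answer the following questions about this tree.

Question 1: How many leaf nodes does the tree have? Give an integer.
Leaves (nodes with no children): B, C, E, G

Answer: 4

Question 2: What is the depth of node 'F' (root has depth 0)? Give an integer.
Path from root to F: A -> F
Depth = number of edges = 1

Answer: 1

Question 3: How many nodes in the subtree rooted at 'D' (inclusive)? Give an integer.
Subtree rooted at D contains: B, C, D
Count = 3

Answer: 3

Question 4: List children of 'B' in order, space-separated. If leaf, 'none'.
Node B's children (from adjacency): (leaf)

Answer: none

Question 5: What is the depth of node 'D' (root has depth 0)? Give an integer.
Path from root to D: A -> F -> D
Depth = number of edges = 2

Answer: 2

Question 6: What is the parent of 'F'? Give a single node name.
Scan adjacency: F appears as child of A

Answer: A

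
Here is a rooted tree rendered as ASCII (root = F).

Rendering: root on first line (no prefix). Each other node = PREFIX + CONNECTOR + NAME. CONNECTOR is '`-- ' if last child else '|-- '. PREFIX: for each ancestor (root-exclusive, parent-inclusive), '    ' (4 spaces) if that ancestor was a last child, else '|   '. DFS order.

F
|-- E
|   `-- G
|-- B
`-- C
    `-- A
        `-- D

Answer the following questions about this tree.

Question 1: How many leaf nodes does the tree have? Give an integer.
Answer: 3

Derivation:
Leaves (nodes with no children): B, D, G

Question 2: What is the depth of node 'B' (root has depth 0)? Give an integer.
Path from root to B: F -> B
Depth = number of edges = 1

Answer: 1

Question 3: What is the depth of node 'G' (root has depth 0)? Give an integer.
Path from root to G: F -> E -> G
Depth = number of edges = 2

Answer: 2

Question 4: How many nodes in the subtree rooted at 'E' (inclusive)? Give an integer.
Answer: 2

Derivation:
Subtree rooted at E contains: E, G
Count = 2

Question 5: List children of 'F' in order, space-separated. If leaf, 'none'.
Node F's children (from adjacency): E, B, C

Answer: E B C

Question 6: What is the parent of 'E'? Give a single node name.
Scan adjacency: E appears as child of F

Answer: F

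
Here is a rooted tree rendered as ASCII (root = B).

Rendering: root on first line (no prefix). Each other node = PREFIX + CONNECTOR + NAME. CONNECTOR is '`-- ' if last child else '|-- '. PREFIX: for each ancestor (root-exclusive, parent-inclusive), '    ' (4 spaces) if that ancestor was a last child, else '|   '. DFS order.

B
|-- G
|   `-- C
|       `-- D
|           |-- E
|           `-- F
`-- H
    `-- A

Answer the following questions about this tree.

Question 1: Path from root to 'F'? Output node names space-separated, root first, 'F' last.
Answer: B G C D F

Derivation:
Walk down from root: B -> G -> C -> D -> F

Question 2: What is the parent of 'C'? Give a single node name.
Answer: G

Derivation:
Scan adjacency: C appears as child of G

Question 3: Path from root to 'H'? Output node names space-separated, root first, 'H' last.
Answer: B H

Derivation:
Walk down from root: B -> H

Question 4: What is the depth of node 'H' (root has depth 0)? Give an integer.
Path from root to H: B -> H
Depth = number of edges = 1

Answer: 1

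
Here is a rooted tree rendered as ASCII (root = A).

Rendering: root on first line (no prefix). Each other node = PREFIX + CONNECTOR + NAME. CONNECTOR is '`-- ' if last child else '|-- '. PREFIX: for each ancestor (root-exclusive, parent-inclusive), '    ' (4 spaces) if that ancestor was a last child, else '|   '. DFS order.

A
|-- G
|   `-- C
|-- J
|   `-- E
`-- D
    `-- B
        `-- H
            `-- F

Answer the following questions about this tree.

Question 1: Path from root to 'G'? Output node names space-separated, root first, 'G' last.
Walk down from root: A -> G

Answer: A G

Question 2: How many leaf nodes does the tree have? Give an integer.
Answer: 3

Derivation:
Leaves (nodes with no children): C, E, F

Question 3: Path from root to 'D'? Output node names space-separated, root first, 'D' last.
Walk down from root: A -> D

Answer: A D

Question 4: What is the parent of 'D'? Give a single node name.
Scan adjacency: D appears as child of A

Answer: A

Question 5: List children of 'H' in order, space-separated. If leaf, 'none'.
Node H's children (from adjacency): F

Answer: F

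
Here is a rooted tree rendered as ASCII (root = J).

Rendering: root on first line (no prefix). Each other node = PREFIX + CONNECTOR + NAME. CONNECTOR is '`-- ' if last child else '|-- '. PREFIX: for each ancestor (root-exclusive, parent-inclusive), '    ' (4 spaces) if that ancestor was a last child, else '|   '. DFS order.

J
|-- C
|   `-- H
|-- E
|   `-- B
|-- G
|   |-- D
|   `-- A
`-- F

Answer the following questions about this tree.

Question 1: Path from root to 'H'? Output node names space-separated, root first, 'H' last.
Walk down from root: J -> C -> H

Answer: J C H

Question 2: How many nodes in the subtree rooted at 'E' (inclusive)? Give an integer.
Subtree rooted at E contains: B, E
Count = 2

Answer: 2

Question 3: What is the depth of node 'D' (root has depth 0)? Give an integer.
Answer: 2

Derivation:
Path from root to D: J -> G -> D
Depth = number of edges = 2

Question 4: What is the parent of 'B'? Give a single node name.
Scan adjacency: B appears as child of E

Answer: E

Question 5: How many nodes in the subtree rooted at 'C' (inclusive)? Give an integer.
Subtree rooted at C contains: C, H
Count = 2

Answer: 2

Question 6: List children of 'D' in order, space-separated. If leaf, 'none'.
Answer: none

Derivation:
Node D's children (from adjacency): (leaf)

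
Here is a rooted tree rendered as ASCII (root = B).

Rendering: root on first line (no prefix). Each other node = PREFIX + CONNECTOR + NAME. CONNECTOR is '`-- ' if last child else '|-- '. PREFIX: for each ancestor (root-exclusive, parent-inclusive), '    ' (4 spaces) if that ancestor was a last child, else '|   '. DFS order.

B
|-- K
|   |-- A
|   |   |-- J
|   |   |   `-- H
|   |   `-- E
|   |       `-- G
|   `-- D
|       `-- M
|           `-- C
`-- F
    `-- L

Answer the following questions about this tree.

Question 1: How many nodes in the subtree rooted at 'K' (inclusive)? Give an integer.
Subtree rooted at K contains: A, C, D, E, G, H, J, K, M
Count = 9

Answer: 9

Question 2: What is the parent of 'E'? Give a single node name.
Scan adjacency: E appears as child of A

Answer: A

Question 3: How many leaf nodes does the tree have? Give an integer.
Answer: 4

Derivation:
Leaves (nodes with no children): C, G, H, L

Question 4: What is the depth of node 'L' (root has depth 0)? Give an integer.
Path from root to L: B -> F -> L
Depth = number of edges = 2

Answer: 2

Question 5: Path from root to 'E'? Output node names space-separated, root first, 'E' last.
Answer: B K A E

Derivation:
Walk down from root: B -> K -> A -> E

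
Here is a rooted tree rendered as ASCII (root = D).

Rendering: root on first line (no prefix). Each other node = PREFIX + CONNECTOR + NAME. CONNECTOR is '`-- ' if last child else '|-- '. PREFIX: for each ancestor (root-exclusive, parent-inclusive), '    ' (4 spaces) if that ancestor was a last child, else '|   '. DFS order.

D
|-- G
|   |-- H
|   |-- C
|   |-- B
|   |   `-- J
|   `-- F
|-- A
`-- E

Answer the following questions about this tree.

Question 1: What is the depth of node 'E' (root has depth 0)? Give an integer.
Path from root to E: D -> E
Depth = number of edges = 1

Answer: 1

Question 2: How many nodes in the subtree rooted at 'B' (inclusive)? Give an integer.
Answer: 2

Derivation:
Subtree rooted at B contains: B, J
Count = 2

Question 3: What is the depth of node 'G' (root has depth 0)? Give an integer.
Answer: 1

Derivation:
Path from root to G: D -> G
Depth = number of edges = 1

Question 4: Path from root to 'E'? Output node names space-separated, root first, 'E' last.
Walk down from root: D -> E

Answer: D E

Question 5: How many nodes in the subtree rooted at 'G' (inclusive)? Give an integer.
Answer: 6

Derivation:
Subtree rooted at G contains: B, C, F, G, H, J
Count = 6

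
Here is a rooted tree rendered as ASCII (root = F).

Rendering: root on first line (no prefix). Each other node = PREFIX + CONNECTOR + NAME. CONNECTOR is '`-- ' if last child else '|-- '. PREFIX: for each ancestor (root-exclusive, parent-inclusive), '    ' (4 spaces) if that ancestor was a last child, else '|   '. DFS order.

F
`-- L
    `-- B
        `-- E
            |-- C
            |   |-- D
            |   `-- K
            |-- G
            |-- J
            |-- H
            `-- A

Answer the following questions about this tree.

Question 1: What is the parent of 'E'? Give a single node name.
Scan adjacency: E appears as child of B

Answer: B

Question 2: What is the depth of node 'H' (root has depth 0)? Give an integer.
Path from root to H: F -> L -> B -> E -> H
Depth = number of edges = 4

Answer: 4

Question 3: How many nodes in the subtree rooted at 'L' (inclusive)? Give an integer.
Subtree rooted at L contains: A, B, C, D, E, G, H, J, K, L
Count = 10

Answer: 10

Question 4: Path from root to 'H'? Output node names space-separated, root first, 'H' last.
Walk down from root: F -> L -> B -> E -> H

Answer: F L B E H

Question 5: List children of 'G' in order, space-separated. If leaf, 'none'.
Answer: none

Derivation:
Node G's children (from adjacency): (leaf)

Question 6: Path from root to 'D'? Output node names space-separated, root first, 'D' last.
Walk down from root: F -> L -> B -> E -> C -> D

Answer: F L B E C D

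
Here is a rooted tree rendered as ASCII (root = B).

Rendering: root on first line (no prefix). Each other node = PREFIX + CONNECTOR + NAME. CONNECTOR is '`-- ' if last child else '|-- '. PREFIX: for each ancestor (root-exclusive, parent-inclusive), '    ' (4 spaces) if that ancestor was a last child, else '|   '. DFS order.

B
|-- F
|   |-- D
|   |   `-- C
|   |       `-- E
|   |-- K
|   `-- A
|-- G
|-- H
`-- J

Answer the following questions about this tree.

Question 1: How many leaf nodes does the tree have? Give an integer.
Leaves (nodes with no children): A, E, G, H, J, K

Answer: 6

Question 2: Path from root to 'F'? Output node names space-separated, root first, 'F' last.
Answer: B F

Derivation:
Walk down from root: B -> F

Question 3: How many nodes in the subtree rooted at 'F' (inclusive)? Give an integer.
Answer: 6

Derivation:
Subtree rooted at F contains: A, C, D, E, F, K
Count = 6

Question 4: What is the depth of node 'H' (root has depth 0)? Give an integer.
Answer: 1

Derivation:
Path from root to H: B -> H
Depth = number of edges = 1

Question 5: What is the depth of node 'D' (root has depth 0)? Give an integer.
Path from root to D: B -> F -> D
Depth = number of edges = 2

Answer: 2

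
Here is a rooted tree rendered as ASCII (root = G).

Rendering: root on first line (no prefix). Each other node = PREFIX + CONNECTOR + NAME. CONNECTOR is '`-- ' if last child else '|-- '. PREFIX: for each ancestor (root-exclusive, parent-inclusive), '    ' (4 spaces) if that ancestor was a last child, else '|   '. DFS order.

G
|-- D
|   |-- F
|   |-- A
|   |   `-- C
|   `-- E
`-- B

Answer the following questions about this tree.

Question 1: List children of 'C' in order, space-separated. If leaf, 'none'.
Answer: none

Derivation:
Node C's children (from adjacency): (leaf)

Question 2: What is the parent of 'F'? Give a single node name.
Answer: D

Derivation:
Scan adjacency: F appears as child of D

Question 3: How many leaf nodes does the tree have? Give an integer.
Leaves (nodes with no children): B, C, E, F

Answer: 4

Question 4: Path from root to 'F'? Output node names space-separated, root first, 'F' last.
Walk down from root: G -> D -> F

Answer: G D F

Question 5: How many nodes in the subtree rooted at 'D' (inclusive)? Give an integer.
Subtree rooted at D contains: A, C, D, E, F
Count = 5

Answer: 5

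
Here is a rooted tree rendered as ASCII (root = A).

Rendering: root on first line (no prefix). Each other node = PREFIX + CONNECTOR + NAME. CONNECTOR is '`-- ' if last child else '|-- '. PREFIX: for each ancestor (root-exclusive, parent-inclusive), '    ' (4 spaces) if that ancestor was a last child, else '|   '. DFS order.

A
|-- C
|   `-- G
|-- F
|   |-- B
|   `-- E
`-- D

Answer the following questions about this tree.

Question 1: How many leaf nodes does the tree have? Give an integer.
Leaves (nodes with no children): B, D, E, G

Answer: 4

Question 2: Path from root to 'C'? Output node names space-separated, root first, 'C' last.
Walk down from root: A -> C

Answer: A C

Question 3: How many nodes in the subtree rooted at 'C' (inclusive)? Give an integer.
Subtree rooted at C contains: C, G
Count = 2

Answer: 2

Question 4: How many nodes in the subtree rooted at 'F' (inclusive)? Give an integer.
Subtree rooted at F contains: B, E, F
Count = 3

Answer: 3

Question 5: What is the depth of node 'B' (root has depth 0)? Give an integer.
Answer: 2

Derivation:
Path from root to B: A -> F -> B
Depth = number of edges = 2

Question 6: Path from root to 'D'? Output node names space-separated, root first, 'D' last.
Walk down from root: A -> D

Answer: A D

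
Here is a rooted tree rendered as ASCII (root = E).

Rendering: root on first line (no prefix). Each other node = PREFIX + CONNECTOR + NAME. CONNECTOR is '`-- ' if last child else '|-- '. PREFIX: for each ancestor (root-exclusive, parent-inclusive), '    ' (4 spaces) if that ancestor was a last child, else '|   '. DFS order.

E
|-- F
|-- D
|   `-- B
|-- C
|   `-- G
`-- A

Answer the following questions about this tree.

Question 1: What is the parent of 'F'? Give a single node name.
Scan adjacency: F appears as child of E

Answer: E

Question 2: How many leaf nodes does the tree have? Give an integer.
Answer: 4

Derivation:
Leaves (nodes with no children): A, B, F, G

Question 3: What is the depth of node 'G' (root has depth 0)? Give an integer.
Answer: 2

Derivation:
Path from root to G: E -> C -> G
Depth = number of edges = 2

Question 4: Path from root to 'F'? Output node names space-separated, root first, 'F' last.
Answer: E F

Derivation:
Walk down from root: E -> F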